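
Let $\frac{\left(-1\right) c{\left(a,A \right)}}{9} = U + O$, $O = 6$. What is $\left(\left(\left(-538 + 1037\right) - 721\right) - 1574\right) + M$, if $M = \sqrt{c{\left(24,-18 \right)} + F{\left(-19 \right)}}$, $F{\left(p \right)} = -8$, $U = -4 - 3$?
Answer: $-1795$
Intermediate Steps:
$U = -7$ ($U = -4 - 3 = -7$)
$c{\left(a,A \right)} = 9$ ($c{\left(a,A \right)} = - 9 \left(-7 + 6\right) = \left(-9\right) \left(-1\right) = 9$)
$M = 1$ ($M = \sqrt{9 - 8} = \sqrt{1} = 1$)
$\left(\left(\left(-538 + 1037\right) - 721\right) - 1574\right) + M = \left(\left(\left(-538 + 1037\right) - 721\right) - 1574\right) + 1 = \left(\left(499 - 721\right) - 1574\right) + 1 = \left(-222 - 1574\right) + 1 = -1796 + 1 = -1795$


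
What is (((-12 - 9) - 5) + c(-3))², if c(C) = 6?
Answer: 400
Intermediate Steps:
(((-12 - 9) - 5) + c(-3))² = (((-12 - 9) - 5) + 6)² = ((-21 - 5) + 6)² = (-26 + 6)² = (-20)² = 400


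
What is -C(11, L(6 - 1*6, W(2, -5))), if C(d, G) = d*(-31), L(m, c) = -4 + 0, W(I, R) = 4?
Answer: 341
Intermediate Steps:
L(m, c) = -4
C(d, G) = -31*d
-C(11, L(6 - 1*6, W(2, -5))) = -(-31)*11 = -1*(-341) = 341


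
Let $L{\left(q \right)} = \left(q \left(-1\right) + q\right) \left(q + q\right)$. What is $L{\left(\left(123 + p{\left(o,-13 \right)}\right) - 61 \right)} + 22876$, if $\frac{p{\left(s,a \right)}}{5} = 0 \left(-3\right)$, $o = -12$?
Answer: $22876$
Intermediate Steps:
$p{\left(s,a \right)} = 0$ ($p{\left(s,a \right)} = 5 \cdot 0 \left(-3\right) = 5 \cdot 0 = 0$)
$L{\left(q \right)} = 0$ ($L{\left(q \right)} = \left(- q + q\right) 2 q = 0 \cdot 2 q = 0$)
$L{\left(\left(123 + p{\left(o,-13 \right)}\right) - 61 \right)} + 22876 = 0 + 22876 = 22876$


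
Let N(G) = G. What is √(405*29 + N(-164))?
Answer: √11581 ≈ 107.61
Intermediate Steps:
√(405*29 + N(-164)) = √(405*29 - 164) = √(11745 - 164) = √11581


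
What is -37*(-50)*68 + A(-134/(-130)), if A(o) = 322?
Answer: 126122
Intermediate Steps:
-37*(-50)*68 + A(-134/(-130)) = -37*(-50)*68 + 322 = 1850*68 + 322 = 125800 + 322 = 126122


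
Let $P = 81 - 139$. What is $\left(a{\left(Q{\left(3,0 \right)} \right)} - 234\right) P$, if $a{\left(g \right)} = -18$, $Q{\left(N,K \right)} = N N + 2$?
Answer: $14616$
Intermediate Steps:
$P = -58$ ($P = 81 - 139 = -58$)
$Q{\left(N,K \right)} = 2 + N^{2}$ ($Q{\left(N,K \right)} = N^{2} + 2 = 2 + N^{2}$)
$\left(a{\left(Q{\left(3,0 \right)} \right)} - 234\right) P = \left(-18 - 234\right) \left(-58\right) = \left(-252\right) \left(-58\right) = 14616$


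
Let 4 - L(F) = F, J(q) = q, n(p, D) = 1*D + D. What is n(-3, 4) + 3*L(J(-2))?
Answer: 26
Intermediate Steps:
n(p, D) = 2*D (n(p, D) = D + D = 2*D)
L(F) = 4 - F
n(-3, 4) + 3*L(J(-2)) = 2*4 + 3*(4 - 1*(-2)) = 8 + 3*(4 + 2) = 8 + 3*6 = 8 + 18 = 26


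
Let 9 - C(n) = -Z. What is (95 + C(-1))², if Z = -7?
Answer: 9409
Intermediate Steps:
C(n) = 2 (C(n) = 9 - (-1)*(-7) = 9 - 1*7 = 9 - 7 = 2)
(95 + C(-1))² = (95 + 2)² = 97² = 9409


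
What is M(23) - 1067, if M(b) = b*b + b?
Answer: -515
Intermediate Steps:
M(b) = b + b**2 (M(b) = b**2 + b = b + b**2)
M(23) - 1067 = 23*(1 + 23) - 1067 = 23*24 - 1067 = 552 - 1067 = -515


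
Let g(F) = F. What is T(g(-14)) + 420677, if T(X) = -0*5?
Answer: 420677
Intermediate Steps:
T(X) = 0 (T(X) = -8*0*5 = 0*5 = 0)
T(g(-14)) + 420677 = 0 + 420677 = 420677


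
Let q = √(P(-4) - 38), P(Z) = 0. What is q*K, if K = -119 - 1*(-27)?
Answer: -92*I*√38 ≈ -567.13*I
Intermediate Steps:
q = I*√38 (q = √(0 - 38) = √(-38) = I*√38 ≈ 6.1644*I)
K = -92 (K = -119 + 27 = -92)
q*K = (I*√38)*(-92) = -92*I*√38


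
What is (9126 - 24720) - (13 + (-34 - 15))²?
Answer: -16890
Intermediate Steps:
(9126 - 24720) - (13 + (-34 - 15))² = -15594 - (13 - 49)² = -15594 - 1*(-36)² = -15594 - 1*1296 = -15594 - 1296 = -16890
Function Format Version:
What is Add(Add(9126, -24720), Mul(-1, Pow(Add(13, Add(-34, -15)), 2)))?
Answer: -16890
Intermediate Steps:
Add(Add(9126, -24720), Mul(-1, Pow(Add(13, Add(-34, -15)), 2))) = Add(-15594, Mul(-1, Pow(Add(13, -49), 2))) = Add(-15594, Mul(-1, Pow(-36, 2))) = Add(-15594, Mul(-1, 1296)) = Add(-15594, -1296) = -16890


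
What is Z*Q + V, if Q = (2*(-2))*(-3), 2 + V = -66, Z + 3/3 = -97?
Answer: -1244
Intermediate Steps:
Z = -98 (Z = -1 - 97 = -98)
V = -68 (V = -2 - 66 = -68)
Q = 12 (Q = -4*(-3) = 12)
Z*Q + V = -98*12 - 68 = -1176 - 68 = -1244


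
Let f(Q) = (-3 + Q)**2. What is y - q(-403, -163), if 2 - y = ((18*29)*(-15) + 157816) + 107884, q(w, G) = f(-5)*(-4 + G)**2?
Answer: -2042764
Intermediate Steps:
q(w, G) = 64*(-4 + G)**2 (q(w, G) = (-3 - 5)**2*(-4 + G)**2 = (-8)**2*(-4 + G)**2 = 64*(-4 + G)**2)
y = -257868 (y = 2 - (((18*29)*(-15) + 157816) + 107884) = 2 - ((522*(-15) + 157816) + 107884) = 2 - ((-7830 + 157816) + 107884) = 2 - (149986 + 107884) = 2 - 1*257870 = 2 - 257870 = -257868)
y - q(-403, -163) = -257868 - 64*(-4 - 163)**2 = -257868 - 64*(-167)**2 = -257868 - 64*27889 = -257868 - 1*1784896 = -257868 - 1784896 = -2042764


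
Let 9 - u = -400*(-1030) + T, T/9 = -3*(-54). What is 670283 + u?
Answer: 256834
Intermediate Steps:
T = 1458 (T = 9*(-3*(-54)) = 9*162 = 1458)
u = -413449 (u = 9 - (-400*(-1030) + 1458) = 9 - (412000 + 1458) = 9 - 1*413458 = 9 - 413458 = -413449)
670283 + u = 670283 - 413449 = 256834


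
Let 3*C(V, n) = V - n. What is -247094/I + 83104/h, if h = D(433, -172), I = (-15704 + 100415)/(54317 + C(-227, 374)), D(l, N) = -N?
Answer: -101158570676/642807 ≈ -1.5737e+5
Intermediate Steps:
C(V, n) = -n/3 + V/3 (C(V, n) = (V - n)/3 = -n/3 + V/3)
I = 14949/9550 (I = (-15704 + 100415)/(54317 + (-⅓*374 + (⅓)*(-227))) = 84711/(54317 + (-374/3 - 227/3)) = 84711/(54317 - 601/3) = 84711/(162350/3) = 84711*(3/162350) = 14949/9550 ≈ 1.5653)
h = 172 (h = -1*(-172) = 172)
-247094/I + 83104/h = -247094/14949/9550 + 83104/172 = -247094*9550/14949 + 83104*(1/172) = -2359747700/14949 + 20776/43 = -101158570676/642807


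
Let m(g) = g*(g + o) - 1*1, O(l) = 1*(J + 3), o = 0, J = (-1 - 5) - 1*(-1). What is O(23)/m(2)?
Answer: -2/3 ≈ -0.66667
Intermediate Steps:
J = -5 (J = -6 + 1 = -5)
O(l) = -2 (O(l) = 1*(-5 + 3) = 1*(-2) = -2)
m(g) = -1 + g**2 (m(g) = g*(g + 0) - 1*1 = g*g - 1 = g**2 - 1 = -1 + g**2)
O(23)/m(2) = -2/(-1 + 2**2) = -2/(-1 + 4) = -2/3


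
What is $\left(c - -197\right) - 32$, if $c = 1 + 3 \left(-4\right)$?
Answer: $154$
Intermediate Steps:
$c = -11$ ($c = 1 - 12 = -11$)
$\left(c - -197\right) - 32 = \left(-11 - -197\right) - 32 = \left(-11 + 197\right) + \left(-209 + 177\right) = 186 - 32 = 154$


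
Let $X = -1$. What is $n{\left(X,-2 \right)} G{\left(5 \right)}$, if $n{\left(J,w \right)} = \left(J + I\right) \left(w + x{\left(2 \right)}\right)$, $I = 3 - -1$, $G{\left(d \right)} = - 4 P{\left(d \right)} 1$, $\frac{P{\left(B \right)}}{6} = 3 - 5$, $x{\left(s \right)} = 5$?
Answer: $432$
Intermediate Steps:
$P{\left(B \right)} = -12$ ($P{\left(B \right)} = 6 \left(3 - 5\right) = 6 \left(-2\right) = -12$)
$G{\left(d \right)} = 48$ ($G{\left(d \right)} = \left(-4\right) \left(-12\right) 1 = 48 \cdot 1 = 48$)
$I = 4$ ($I = 3 + 1 = 4$)
$n{\left(J,w \right)} = \left(4 + J\right) \left(5 + w\right)$ ($n{\left(J,w \right)} = \left(J + 4\right) \left(w + 5\right) = \left(4 + J\right) \left(5 + w\right)$)
$n{\left(X,-2 \right)} G{\left(5 \right)} = \left(20 + 4 \left(-2\right) + 5 \left(-1\right) - -2\right) 48 = \left(20 - 8 - 5 + 2\right) 48 = 9 \cdot 48 = 432$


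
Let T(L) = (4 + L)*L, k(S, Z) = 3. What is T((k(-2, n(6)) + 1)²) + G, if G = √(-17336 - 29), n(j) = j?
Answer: 320 + I*√17365 ≈ 320.0 + 131.78*I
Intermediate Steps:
T(L) = L*(4 + L)
G = I*√17365 (G = √(-17365) = I*√17365 ≈ 131.78*I)
T((k(-2, n(6)) + 1)²) + G = (3 + 1)²*(4 + (3 + 1)²) + I*√17365 = 4²*(4 + 4²) + I*√17365 = 16*(4 + 16) + I*√17365 = 16*20 + I*√17365 = 320 + I*√17365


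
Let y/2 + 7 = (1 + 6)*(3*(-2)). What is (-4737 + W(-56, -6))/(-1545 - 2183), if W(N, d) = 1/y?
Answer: 464227/365344 ≈ 1.2707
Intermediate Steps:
y = -98 (y = -14 + 2*((1 + 6)*(3*(-2))) = -14 + 2*(7*(-6)) = -14 + 2*(-42) = -14 - 84 = -98)
W(N, d) = -1/98 (W(N, d) = 1/(-98) = -1/98)
(-4737 + W(-56, -6))/(-1545 - 2183) = (-4737 - 1/98)/(-1545 - 2183) = -464227/98/(-3728) = -464227/98*(-1/3728) = 464227/365344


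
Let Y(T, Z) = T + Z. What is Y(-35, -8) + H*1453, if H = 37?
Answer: 53718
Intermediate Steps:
Y(-35, -8) + H*1453 = (-35 - 8) + 37*1453 = -43 + 53761 = 53718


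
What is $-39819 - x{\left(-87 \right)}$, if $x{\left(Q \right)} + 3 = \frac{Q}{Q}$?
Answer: $-39817$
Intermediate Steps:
$x{\left(Q \right)} = -2$ ($x{\left(Q \right)} = -3 + \frac{Q}{Q} = -3 + 1 = -2$)
$-39819 - x{\left(-87 \right)} = -39819 - -2 = -39819 + 2 = -39817$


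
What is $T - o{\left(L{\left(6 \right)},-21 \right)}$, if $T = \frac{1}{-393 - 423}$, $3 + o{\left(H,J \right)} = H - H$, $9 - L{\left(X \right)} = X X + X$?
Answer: $\frac{2447}{816} \approx 2.9988$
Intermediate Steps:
$L{\left(X \right)} = 9 - X - X^{2}$ ($L{\left(X \right)} = 9 - \left(X X + X\right) = 9 - \left(X^{2} + X\right) = 9 - \left(X + X^{2}\right) = 9 - X - X^{2}$)
$o{\left(H,J \right)} = -3$ ($o{\left(H,J \right)} = -3 + \left(H - H\right) = -3 + 0 = -3$)
$T = - \frac{1}{816}$ ($T = \frac{1}{-816} = - \frac{1}{816} \approx -0.0012255$)
$T - o{\left(L{\left(6 \right)},-21 \right)} = - \frac{1}{816} - -3 = - \frac{1}{816} + 3 = \frac{2447}{816}$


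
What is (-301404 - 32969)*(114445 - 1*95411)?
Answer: -6364455682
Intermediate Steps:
(-301404 - 32969)*(114445 - 1*95411) = -334373*(114445 - 95411) = -334373*19034 = -6364455682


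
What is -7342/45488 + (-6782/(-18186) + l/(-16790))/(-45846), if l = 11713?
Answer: -6423395656961321/39798453150643320 ≈ -0.16140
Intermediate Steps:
-7342/45488 + (-6782/(-18186) + l/(-16790))/(-45846) = -7342/45488 + (-6782/(-18186) + 11713/(-16790))/(-45846) = -7342*1/45488 + (-6782*(-1/18186) + 11713*(-1/16790))*(-1/45846) = -3671/22744 + (3391/9093 - 11713/16790)*(-1/45846) = -3671/22744 - 49571419/152671470*(-1/45846) = -3671/22744 + 49571419/6999376213620 = -6423395656961321/39798453150643320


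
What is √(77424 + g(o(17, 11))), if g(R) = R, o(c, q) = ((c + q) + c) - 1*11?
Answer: √77458 ≈ 278.31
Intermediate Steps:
o(c, q) = -11 + q + 2*c (o(c, q) = (q + 2*c) - 11 = -11 + q + 2*c)
√(77424 + g(o(17, 11))) = √(77424 + (-11 + 11 + 2*17)) = √(77424 + (-11 + 11 + 34)) = √(77424 + 34) = √77458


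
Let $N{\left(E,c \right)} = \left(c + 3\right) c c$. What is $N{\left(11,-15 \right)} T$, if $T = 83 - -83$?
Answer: $-448200$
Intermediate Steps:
$N{\left(E,c \right)} = c^{2} \left(3 + c\right)$ ($N{\left(E,c \right)} = \left(3 + c\right) c c = c \left(3 + c\right) c = c^{2} \left(3 + c\right)$)
$T = 166$ ($T = 83 + 83 = 166$)
$N{\left(11,-15 \right)} T = \left(-15\right)^{2} \left(3 - 15\right) 166 = 225 \left(-12\right) 166 = \left(-2700\right) 166 = -448200$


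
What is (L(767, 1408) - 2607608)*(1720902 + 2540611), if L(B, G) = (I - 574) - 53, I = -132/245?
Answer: -2723182265610691/245 ≈ -1.1115e+13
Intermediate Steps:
I = -132/245 (I = -132*1/245 = -132/245 ≈ -0.53878)
L(B, G) = -153747/245 (L(B, G) = (-132/245 - 574) - 53 = -140762/245 - 53 = -153747/245)
(L(767, 1408) - 2607608)*(1720902 + 2540611) = (-153747/245 - 2607608)*(1720902 + 2540611) = -639017707/245*4261513 = -2723182265610691/245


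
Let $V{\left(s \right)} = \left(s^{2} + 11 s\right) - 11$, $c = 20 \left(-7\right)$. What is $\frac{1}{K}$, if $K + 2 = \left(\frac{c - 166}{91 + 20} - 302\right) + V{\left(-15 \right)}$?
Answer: $- \frac{37}{9537} \approx -0.0038796$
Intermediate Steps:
$c = -140$
$V{\left(s \right)} = -11 + s^{2} + 11 s$
$K = - \frac{9537}{37}$ ($K = -2 + \left(\left(\frac{-140 - 166}{91 + 20} - 302\right) + \left(-11 + \left(-15\right)^{2} + 11 \left(-15\right)\right)\right) = -2 - \left(253 + \frac{102}{37}\right) = -2 + \left(\left(\left(-306\right) \frac{1}{111} - 302\right) + 49\right) = -2 + \left(\left(- \frac{102}{37} - 302\right) + 49\right) = -2 + \left(- \frac{11276}{37} + 49\right) = -2 - \frac{9463}{37} = - \frac{9537}{37} \approx -257.76$)
$\frac{1}{K} = \frac{1}{- \frac{9537}{37}} = - \frac{37}{9537}$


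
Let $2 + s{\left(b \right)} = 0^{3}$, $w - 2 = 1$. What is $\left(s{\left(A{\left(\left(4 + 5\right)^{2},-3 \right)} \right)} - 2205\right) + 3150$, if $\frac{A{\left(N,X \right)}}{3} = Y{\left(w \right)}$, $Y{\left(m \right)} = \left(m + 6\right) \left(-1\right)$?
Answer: $943$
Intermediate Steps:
$w = 3$ ($w = 2 + 1 = 3$)
$Y{\left(m \right)} = -6 - m$ ($Y{\left(m \right)} = \left(6 + m\right) \left(-1\right) = -6 - m$)
$A{\left(N,X \right)} = -27$ ($A{\left(N,X \right)} = 3 \left(-6 - 3\right) = 3 \left(-9\right) = -27$)
$s{\left(b \right)} = -2$ ($s{\left(b \right)} = -2 + 0^{3} = -2 + 0 = -2$)
$\left(s{\left(A{\left(\left(4 + 5\right)^{2},-3 \right)} \right)} - 2205\right) + 3150 = \left(-2 - 2205\right) + 3150 = -2207 + 3150 = 943$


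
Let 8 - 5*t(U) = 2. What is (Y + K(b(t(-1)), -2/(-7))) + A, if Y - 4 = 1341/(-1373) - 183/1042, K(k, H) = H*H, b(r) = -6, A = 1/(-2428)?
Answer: 249263164117/85104597676 ≈ 2.9289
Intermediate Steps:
A = -1/2428 ≈ -0.00041186
t(U) = 6/5 (t(U) = 8/5 - 1/5*2 = 8/5 - 2/5 = 6/5)
K(k, H) = H**2
Y = 4074083/1430666 (Y = 4 + (1341/(-1373) - 183/1042) = 4 + (1341*(-1/1373) - 183*1/1042) = 4 + (-1341/1373 - 183/1042) = 4 - 1648581/1430666 = 4074083/1430666 ≈ 2.8477)
(Y + K(b(t(-1)), -2/(-7))) + A = (4074083/1430666 + (-2/(-7))**2) - 1/2428 = (4074083/1430666 + (-2*(-1/7))**2) - 1/2428 = (4074083/1430666 + (2/7)**2) - 1/2428 = (4074083/1430666 + 4/49) - 1/2428 = 205352731/70102634 - 1/2428 = 249263164117/85104597676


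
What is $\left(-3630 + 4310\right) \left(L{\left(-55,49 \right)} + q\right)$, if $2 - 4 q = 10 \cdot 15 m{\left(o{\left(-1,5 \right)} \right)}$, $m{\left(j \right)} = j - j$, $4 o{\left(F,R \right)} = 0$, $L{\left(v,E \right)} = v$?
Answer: $-37060$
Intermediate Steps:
$o{\left(F,R \right)} = 0$ ($o{\left(F,R \right)} = \frac{1}{4} \cdot 0 = 0$)
$m{\left(j \right)} = 0$
$q = \frac{1}{2}$ ($q = \frac{1}{2} - \frac{10 \cdot 15 \cdot 0}{4} = \frac{1}{2} - \frac{150 \cdot 0}{4} = \frac{1}{2} - 0 = \frac{1}{2} + 0 = \frac{1}{2} \approx 0.5$)
$\left(-3630 + 4310\right) \left(L{\left(-55,49 \right)} + q\right) = \left(-3630 + 4310\right) \left(-55 + \frac{1}{2}\right) = 680 \left(- \frac{109}{2}\right) = -37060$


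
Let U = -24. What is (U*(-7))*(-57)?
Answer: -9576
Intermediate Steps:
(U*(-7))*(-57) = -24*(-7)*(-57) = 168*(-57) = -9576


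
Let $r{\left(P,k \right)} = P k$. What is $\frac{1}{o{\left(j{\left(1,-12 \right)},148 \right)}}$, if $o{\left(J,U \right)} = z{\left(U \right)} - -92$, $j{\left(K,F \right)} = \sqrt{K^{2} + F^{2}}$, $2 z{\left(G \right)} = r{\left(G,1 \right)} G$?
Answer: $\frac{1}{11044} \approx 9.0547 \cdot 10^{-5}$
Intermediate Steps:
$z{\left(G \right)} = \frac{G^{2}}{2}$ ($z{\left(G \right)} = \frac{G 1 G}{2} = \frac{G G}{2} = \frac{G^{2}}{2}$)
$j{\left(K,F \right)} = \sqrt{F^{2} + K^{2}}$
$o{\left(J,U \right)} = 92 + \frac{U^{2}}{2}$ ($o{\left(J,U \right)} = \frac{U^{2}}{2} - -92 = \frac{U^{2}}{2} + 92 = 92 + \frac{U^{2}}{2}$)
$\frac{1}{o{\left(j{\left(1,-12 \right)},148 \right)}} = \frac{1}{92 + \frac{148^{2}}{2}} = \frac{1}{92 + \frac{1}{2} \cdot 21904} = \frac{1}{92 + 10952} = \frac{1}{11044}$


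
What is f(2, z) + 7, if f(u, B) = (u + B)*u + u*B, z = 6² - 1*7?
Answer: 127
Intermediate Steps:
z = 29 (z = 36 - 7 = 29)
f(u, B) = B*u + u*(B + u) (f(u, B) = (B + u)*u + B*u = u*(B + u) + B*u = B*u + u*(B + u))
f(2, z) + 7 = 2*(2 + 2*29) + 7 = 2*(2 + 58) + 7 = 2*60 + 7 = 120 + 7 = 127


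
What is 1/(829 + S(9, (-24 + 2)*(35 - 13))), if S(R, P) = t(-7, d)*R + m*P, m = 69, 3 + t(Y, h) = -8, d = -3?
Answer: -1/32666 ≈ -3.0613e-5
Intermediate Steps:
t(Y, h) = -11 (t(Y, h) = -3 - 8 = -11)
S(R, P) = -11*R + 69*P
1/(829 + S(9, (-24 + 2)*(35 - 13))) = 1/(829 + (-11*9 + 69*((-24 + 2)*(35 - 13)))) = 1/(829 + (-99 + 69*(-22*22))) = 1/(829 + (-99 + 69*(-484))) = 1/(829 + (-99 - 33396)) = 1/(829 - 33495) = 1/(-32666) = -1/32666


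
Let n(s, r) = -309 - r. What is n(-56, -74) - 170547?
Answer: -170782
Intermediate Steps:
n(-56, -74) - 170547 = (-309 - 1*(-74)) - 170547 = (-309 + 74) - 170547 = -235 - 170547 = -170782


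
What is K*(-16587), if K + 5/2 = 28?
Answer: -845937/2 ≈ -4.2297e+5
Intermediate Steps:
K = 51/2 (K = -5/2 + 28 = 51/2 ≈ 25.500)
K*(-16587) = (51/2)*(-16587) = -845937/2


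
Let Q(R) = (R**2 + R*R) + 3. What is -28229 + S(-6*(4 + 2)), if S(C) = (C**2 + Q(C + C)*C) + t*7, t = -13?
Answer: -400380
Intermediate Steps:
Q(R) = 3 + 2*R**2 (Q(R) = (R**2 + R**2) + 3 = 2*R**2 + 3 = 3 + 2*R**2)
S(C) = -91 + C**2 + C*(3 + 8*C**2) (S(C) = (C**2 + (3 + 2*(C + C)**2)*C) - 13*7 = (C**2 + (3 + 2*(2*C)**2)*C) - 91 = (C**2 + (3 + 2*(4*C**2))*C) - 91 = (C**2 + (3 + 8*C**2)*C) - 91 = (C**2 + C*(3 + 8*C**2)) - 91 = -91 + C**2 + C*(3 + 8*C**2))
-28229 + S(-6*(4 + 2)) = -28229 + (-91 + (-6*(4 + 2))**2 + (-6*(4 + 2))*(3 + 8*(-6*(4 + 2))**2)) = -28229 + (-91 + (-6*6)**2 + (-6*6)*(3 + 8*(-6*6)**2)) = -28229 + (-91 + (-36)**2 - 36*(3 + 8*(-36)**2)) = -28229 + (-91 + 1296 - 36*(3 + 8*1296)) = -28229 + (-91 + 1296 - 36*(3 + 10368)) = -28229 + (-91 + 1296 - 36*10371) = -28229 + (-91 + 1296 - 373356) = -28229 - 372151 = -400380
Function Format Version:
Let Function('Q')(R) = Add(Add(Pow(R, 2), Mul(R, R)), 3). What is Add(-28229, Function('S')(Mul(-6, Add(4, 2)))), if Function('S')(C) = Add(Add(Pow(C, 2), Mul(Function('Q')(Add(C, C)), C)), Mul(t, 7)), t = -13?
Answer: -400380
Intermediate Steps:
Function('Q')(R) = Add(3, Mul(2, Pow(R, 2))) (Function('Q')(R) = Add(Add(Pow(R, 2), Pow(R, 2)), 3) = Add(Mul(2, Pow(R, 2)), 3) = Add(3, Mul(2, Pow(R, 2))))
Function('S')(C) = Add(-91, Pow(C, 2), Mul(C, Add(3, Mul(8, Pow(C, 2))))) (Function('S')(C) = Add(Add(Pow(C, 2), Mul(Add(3, Mul(2, Pow(Add(C, C), 2))), C)), Mul(-13, 7)) = Add(Add(Pow(C, 2), Mul(Add(3, Mul(2, Pow(Mul(2, C), 2))), C)), -91) = Add(Add(Pow(C, 2), Mul(Add(3, Mul(2, Mul(4, Pow(C, 2)))), C)), -91) = Add(Add(Pow(C, 2), Mul(Add(3, Mul(8, Pow(C, 2))), C)), -91) = Add(Add(Pow(C, 2), Mul(C, Add(3, Mul(8, Pow(C, 2))))), -91) = Add(-91, Pow(C, 2), Mul(C, Add(3, Mul(8, Pow(C, 2))))))
Add(-28229, Function('S')(Mul(-6, Add(4, 2)))) = Add(-28229, Add(-91, Pow(Mul(-6, Add(4, 2)), 2), Mul(Mul(-6, Add(4, 2)), Add(3, Mul(8, Pow(Mul(-6, Add(4, 2)), 2)))))) = Add(-28229, Add(-91, Pow(Mul(-6, 6), 2), Mul(Mul(-6, 6), Add(3, Mul(8, Pow(Mul(-6, 6), 2)))))) = Add(-28229, Add(-91, Pow(-36, 2), Mul(-36, Add(3, Mul(8, Pow(-36, 2)))))) = Add(-28229, Add(-91, 1296, Mul(-36, Add(3, Mul(8, 1296))))) = Add(-28229, Add(-91, 1296, Mul(-36, Add(3, 10368)))) = Add(-28229, Add(-91, 1296, Mul(-36, 10371))) = Add(-28229, Add(-91, 1296, -373356)) = Add(-28229, -372151) = -400380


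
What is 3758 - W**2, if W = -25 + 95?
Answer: -1142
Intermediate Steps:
W = 70
3758 - W**2 = 3758 - 1*70**2 = 3758 - 1*4900 = 3758 - 4900 = -1142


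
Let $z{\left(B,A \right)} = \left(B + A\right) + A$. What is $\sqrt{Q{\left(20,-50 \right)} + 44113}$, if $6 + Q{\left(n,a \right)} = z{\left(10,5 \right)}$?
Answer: $3 \sqrt{4903} \approx 210.06$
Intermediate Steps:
$z{\left(B,A \right)} = B + 2 A$ ($z{\left(B,A \right)} = \left(A + B\right) + A = B + 2 A$)
$Q{\left(n,a \right)} = 14$ ($Q{\left(n,a \right)} = -6 + \left(10 + 2 \cdot 5\right) = -6 + \left(10 + 10\right) = -6 + 20 = 14$)
$\sqrt{Q{\left(20,-50 \right)} + 44113} = \sqrt{14 + 44113} = \sqrt{44127} = 3 \sqrt{4903}$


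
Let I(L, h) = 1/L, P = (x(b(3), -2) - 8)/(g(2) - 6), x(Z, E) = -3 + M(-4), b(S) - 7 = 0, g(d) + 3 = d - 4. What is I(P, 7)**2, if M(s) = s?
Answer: 121/225 ≈ 0.53778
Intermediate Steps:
g(d) = -7 + d (g(d) = -3 + (d - 4) = -3 + (-4 + d) = -7 + d)
b(S) = 7 (b(S) = 7 + 0 = 7)
x(Z, E) = -7 (x(Z, E) = -3 - 4 = -7)
P = 15/11 (P = (-7 - 8)/((-7 + 2) - 6) = -15/(-5 - 6) = -15/(-11) = -15*(-1/11) = 15/11 ≈ 1.3636)
I(P, 7)**2 = (1/(15/11))**2 = (11/15)**2 = 121/225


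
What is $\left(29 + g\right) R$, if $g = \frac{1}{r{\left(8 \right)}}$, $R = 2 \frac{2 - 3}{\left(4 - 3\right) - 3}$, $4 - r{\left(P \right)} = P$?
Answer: $\frac{115}{4} \approx 28.75$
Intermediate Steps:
$r{\left(P \right)} = 4 - P$
$R = 1$ ($R = 2 \left(- \frac{1}{\left(4 - 3\right) - 3}\right) = 2 \left(- \frac{1}{1 - 3}\right) = 2 \left(- \frac{1}{-2}\right) = 2 \left(\left(-1\right) \left(- \frac{1}{2}\right)\right) = 2 \cdot \frac{1}{2} = 1$)
$g = - \frac{1}{4}$ ($g = \frac{1}{4 - 8} = \frac{1}{-4} = - \frac{1}{4} \approx -0.25$)
$\left(29 + g\right) R = \left(29 - \frac{1}{4}\right) 1 = \frac{115}{4} \cdot 1 = \frac{115}{4}$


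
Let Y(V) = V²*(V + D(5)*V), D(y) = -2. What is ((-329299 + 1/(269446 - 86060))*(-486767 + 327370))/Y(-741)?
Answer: 1375113966250423/10659154612158 ≈ 129.01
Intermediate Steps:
Y(V) = -V³ (Y(V) = V²*(V - 2*V) = V²*(-V) = -V³)
((-329299 + 1/(269446 - 86060))*(-486767 + 327370))/Y(-741) = ((-329299 + 1/(269446 - 86060))*(-486767 + 327370))/((-1*(-741)³)) = ((-329299 + 1/183386)*(-159397))/((-1*(-406869021))) = ((-329299 + 1/183386)*(-159397))/406869021 = -60388826413/183386*(-159397)*(1/406869021) = (1375113966250423/26198)*(1/406869021) = 1375113966250423/10659154612158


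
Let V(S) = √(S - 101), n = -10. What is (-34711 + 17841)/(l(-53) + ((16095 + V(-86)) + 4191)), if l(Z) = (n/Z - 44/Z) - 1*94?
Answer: -956903345300/1145392778183 + 47387830*I*√187/1145392778183 ≈ -0.83544 + 0.00056576*I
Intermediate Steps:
V(S) = √(-101 + S)
l(Z) = -94 - 54/Z (l(Z) = (-10/Z - 44/Z) - 1*94 = -54/Z - 94 = -94 - 54/Z)
(-34711 + 17841)/(l(-53) + ((16095 + V(-86)) + 4191)) = (-34711 + 17841)/((-94 - 54/(-53)) + ((16095 + √(-101 - 86)) + 4191)) = -16870/((-94 - 54*(-1/53)) + ((16095 + √(-187)) + 4191)) = -16870/((-94 + 54/53) + ((16095 + I*√187) + 4191)) = -16870/(-4928/53 + (20286 + I*√187)) = -16870/(1070230/53 + I*√187)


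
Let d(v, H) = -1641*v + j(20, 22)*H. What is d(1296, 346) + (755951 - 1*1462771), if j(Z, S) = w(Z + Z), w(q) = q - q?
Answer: -2833556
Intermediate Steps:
w(q) = 0
j(Z, S) = 0
d(v, H) = -1641*v (d(v, H) = -1641*v + 0*H = -1641*v + 0 = -1641*v)
d(1296, 346) + (755951 - 1*1462771) = -1641*1296 + (755951 - 1*1462771) = -2126736 + (755951 - 1462771) = -2126736 - 706820 = -2833556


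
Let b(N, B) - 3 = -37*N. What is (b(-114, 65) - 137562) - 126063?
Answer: -259404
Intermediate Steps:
b(N, B) = 3 - 37*N
(b(-114, 65) - 137562) - 126063 = ((3 - 37*(-114)) - 137562) - 126063 = ((3 + 4218) - 137562) - 126063 = (4221 - 137562) - 126063 = -133341 - 126063 = -259404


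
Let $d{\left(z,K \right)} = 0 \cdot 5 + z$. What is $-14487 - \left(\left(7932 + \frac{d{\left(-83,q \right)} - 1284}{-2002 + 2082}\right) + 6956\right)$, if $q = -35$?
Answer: $- \frac{2348633}{80} \approx -29358.0$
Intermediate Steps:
$d{\left(z,K \right)} = z$ ($d{\left(z,K \right)} = 0 + z = z$)
$-14487 - \left(\left(7932 + \frac{d{\left(-83,q \right)} - 1284}{-2002 + 2082}\right) + 6956\right) = -14487 - \left(\left(7932 + \frac{-83 - 1284}{-2002 + 2082}\right) + 6956\right) = -14487 - \left(\left(7932 - \frac{1367}{80}\right) + 6956\right) = -14487 - \left(\frac{633193}{80} + 6956\right) = -14487 - \frac{1189673}{80} = - \frac{2348633}{80}$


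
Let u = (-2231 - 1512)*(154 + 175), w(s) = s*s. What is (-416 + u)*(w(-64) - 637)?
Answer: -4261014117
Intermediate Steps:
w(s) = s²
u = -1231447 (u = -3743*329 = -1231447)
(-416 + u)*(w(-64) - 637) = (-416 - 1231447)*((-64)² - 637) = -1231863*(4096 - 637) = -1231863*3459 = -4261014117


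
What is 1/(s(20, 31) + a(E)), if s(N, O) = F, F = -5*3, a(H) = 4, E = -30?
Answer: -1/11 ≈ -0.090909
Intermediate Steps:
F = -15
s(N, O) = -15
1/(s(20, 31) + a(E)) = 1/(-15 + 4) = 1/(-11) = -1/11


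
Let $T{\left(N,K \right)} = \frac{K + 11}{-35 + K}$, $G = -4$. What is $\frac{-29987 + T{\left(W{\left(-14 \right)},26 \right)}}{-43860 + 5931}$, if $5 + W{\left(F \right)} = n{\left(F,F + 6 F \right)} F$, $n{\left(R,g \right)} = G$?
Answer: $\frac{269920}{341361} \approx 0.79072$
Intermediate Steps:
$n{\left(R,g \right)} = -4$
$W{\left(F \right)} = -5 - 4 F$
$T{\left(N,K \right)} = \frac{11 + K}{-35 + K}$
$\frac{-29987 + T{\left(W{\left(-14 \right)},26 \right)}}{-43860 + 5931} = \frac{-29987 + \frac{11 + 26}{-35 + 26}}{-43860 + 5931} = \frac{-29987 + \frac{1}{-9} \cdot 37}{-37929} = \left(-29987 - \frac{37}{9}\right) \left(- \frac{1}{37929}\right) = \left(- \frac{269920}{9}\right) \left(- \frac{1}{37929}\right) = \frac{269920}{341361}$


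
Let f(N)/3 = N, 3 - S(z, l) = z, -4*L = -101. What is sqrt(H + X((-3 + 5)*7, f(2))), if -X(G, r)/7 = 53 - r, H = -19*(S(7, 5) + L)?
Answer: I*sqrt(2931)/2 ≈ 27.069*I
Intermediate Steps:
L = 101/4 (L = -1/4*(-101) = 101/4 ≈ 25.250)
S(z, l) = 3 - z
f(N) = 3*N
H = -1615/4 (H = -19*((3 - 1*7) + 101/4) = -19*((3 - 7) + 101/4) = -19*(-4 + 101/4) = -19*85/4 = -1615/4 ≈ -403.75)
X(G, r) = -371 + 7*r (X(G, r) = -7*(53 - r) = -371 + 7*r)
sqrt(H + X((-3 + 5)*7, f(2))) = sqrt(-1615/4 + (-371 + 7*(3*2))) = sqrt(-1615/4 + (-371 + 7*6)) = sqrt(-1615/4 + (-371 + 42)) = sqrt(-1615/4 - 329) = sqrt(-2931/4) = I*sqrt(2931)/2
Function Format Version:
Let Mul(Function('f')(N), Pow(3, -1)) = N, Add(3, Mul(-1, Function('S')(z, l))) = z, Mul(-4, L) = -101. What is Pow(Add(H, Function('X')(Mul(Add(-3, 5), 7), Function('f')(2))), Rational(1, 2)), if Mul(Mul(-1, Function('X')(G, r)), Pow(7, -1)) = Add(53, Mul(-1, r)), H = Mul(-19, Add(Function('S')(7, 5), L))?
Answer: Mul(Rational(1, 2), I, Pow(2931, Rational(1, 2))) ≈ Mul(27.069, I)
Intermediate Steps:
L = Rational(101, 4) (L = Mul(Rational(-1, 4), -101) = Rational(101, 4) ≈ 25.250)
Function('S')(z, l) = Add(3, Mul(-1, z))
Function('f')(N) = Mul(3, N)
H = Rational(-1615, 4) (H = Mul(-19, Add(Add(3, Mul(-1, 7)), Rational(101, 4))) = Mul(-19, Add(Add(3, -7), Rational(101, 4))) = Mul(-19, Add(-4, Rational(101, 4))) = Mul(-19, Rational(85, 4)) = Rational(-1615, 4) ≈ -403.75)
Function('X')(G, r) = Add(-371, Mul(7, r)) (Function('X')(G, r) = Mul(-7, Add(53, Mul(-1, r))) = Add(-371, Mul(7, r)))
Pow(Add(H, Function('X')(Mul(Add(-3, 5), 7), Function('f')(2))), Rational(1, 2)) = Pow(Add(Rational(-1615, 4), Add(-371, Mul(7, Mul(3, 2)))), Rational(1, 2)) = Pow(Add(Rational(-1615, 4), Add(-371, Mul(7, 6))), Rational(1, 2)) = Pow(Add(Rational(-1615, 4), Add(-371, 42)), Rational(1, 2)) = Pow(Add(Rational(-1615, 4), -329), Rational(1, 2)) = Pow(Rational(-2931, 4), Rational(1, 2)) = Mul(Rational(1, 2), I, Pow(2931, Rational(1, 2)))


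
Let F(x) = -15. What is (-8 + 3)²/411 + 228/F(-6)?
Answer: -31111/2055 ≈ -15.139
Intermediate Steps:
(-8 + 3)²/411 + 228/F(-6) = (-8 + 3)²/411 + 228/(-15) = (-5)²*(1/411) + 228*(-1/15) = 25*(1/411) - 76/5 = 25/411 - 76/5 = -31111/2055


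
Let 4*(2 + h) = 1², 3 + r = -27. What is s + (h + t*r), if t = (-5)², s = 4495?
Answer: 14973/4 ≈ 3743.3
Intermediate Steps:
r = -30 (r = -3 - 27 = -30)
t = 25
h = -7/4 (h = -2 + (¼)*1² = -2 + (¼)*1 = -2 + ¼ = -7/4 ≈ -1.7500)
s + (h + t*r) = 4495 + (-7/4 + 25*(-30)) = 4495 + (-7/4 - 750) = 4495 - 3007/4 = 14973/4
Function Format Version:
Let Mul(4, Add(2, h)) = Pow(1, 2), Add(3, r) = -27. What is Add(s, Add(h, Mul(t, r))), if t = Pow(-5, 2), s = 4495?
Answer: Rational(14973, 4) ≈ 3743.3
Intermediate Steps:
r = -30 (r = Add(-3, -27) = -30)
t = 25
h = Rational(-7, 4) (h = Add(-2, Mul(Rational(1, 4), Pow(1, 2))) = Add(-2, Mul(Rational(1, 4), 1)) = Add(-2, Rational(1, 4)) = Rational(-7, 4) ≈ -1.7500)
Add(s, Add(h, Mul(t, r))) = Add(4495, Add(Rational(-7, 4), Mul(25, -30))) = Add(4495, Add(Rational(-7, 4), -750)) = Add(4495, Rational(-3007, 4)) = Rational(14973, 4)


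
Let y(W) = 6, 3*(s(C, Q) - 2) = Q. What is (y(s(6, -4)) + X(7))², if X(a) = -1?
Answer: 25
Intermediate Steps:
s(C, Q) = 2 + Q/3
(y(s(6, -4)) + X(7))² = (6 - 1)² = 5² = 25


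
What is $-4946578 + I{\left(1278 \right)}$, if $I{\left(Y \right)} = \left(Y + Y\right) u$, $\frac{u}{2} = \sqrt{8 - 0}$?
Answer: $-4946578 + 10224 \sqrt{2} \approx -4.9321 \cdot 10^{6}$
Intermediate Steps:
$u = 4 \sqrt{2}$ ($u = 2 \sqrt{8 - 0} = 2 \sqrt{8 + 0} = 2 \sqrt{8} = 2 \cdot 2 \sqrt{2} = 4 \sqrt{2} \approx 5.6569$)
$I{\left(Y \right)} = 8 Y \sqrt{2}$ ($I{\left(Y \right)} = \left(Y + Y\right) 4 \sqrt{2} = 2 Y 4 \sqrt{2} = 8 Y \sqrt{2}$)
$-4946578 + I{\left(1278 \right)} = -4946578 + 8 \cdot 1278 \sqrt{2} = -4946578 + 10224 \sqrt{2}$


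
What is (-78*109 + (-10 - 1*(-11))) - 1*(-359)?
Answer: -8142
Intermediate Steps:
(-78*109 + (-10 - 1*(-11))) - 1*(-359) = (-8502 + (-10 + 11)) + 359 = (-8502 + 1) + 359 = -8501 + 359 = -8142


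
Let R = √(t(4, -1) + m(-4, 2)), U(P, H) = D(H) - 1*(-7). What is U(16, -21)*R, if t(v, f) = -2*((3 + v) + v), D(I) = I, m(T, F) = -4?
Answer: -14*I*√26 ≈ -71.386*I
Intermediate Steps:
t(v, f) = -6 - 4*v (t(v, f) = -2*(3 + 2*v) = -6 - 4*v)
U(P, H) = 7 + H (U(P, H) = H - 1*(-7) = H + 7 = 7 + H)
R = I*√26 (R = √((-6 - 4*4) - 4) = √((-6 - 16) - 4) = √(-22 - 4) = √(-26) = I*√26 ≈ 5.099*I)
U(16, -21)*R = (7 - 21)*(I*√26) = -14*I*√26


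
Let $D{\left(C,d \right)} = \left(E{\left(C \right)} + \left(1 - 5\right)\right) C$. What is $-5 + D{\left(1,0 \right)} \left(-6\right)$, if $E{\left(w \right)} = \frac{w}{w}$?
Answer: $13$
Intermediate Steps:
$E{\left(w \right)} = 1$
$D{\left(C,d \right)} = - 3 C$ ($D{\left(C,d \right)} = \left(1 + \left(1 - 5\right)\right) C = \left(1 - 4\right) C = - 3 C$)
$-5 + D{\left(1,0 \right)} \left(-6\right) = -5 + \left(-3\right) 1 \left(-6\right) = -5 - -18 = -5 + 18 = 13$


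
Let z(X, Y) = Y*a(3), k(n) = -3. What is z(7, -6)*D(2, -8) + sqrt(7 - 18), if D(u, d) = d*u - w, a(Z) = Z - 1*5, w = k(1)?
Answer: -156 + I*sqrt(11) ≈ -156.0 + 3.3166*I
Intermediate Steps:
w = -3
a(Z) = -5 + Z (a(Z) = Z - 5 = -5 + Z)
D(u, d) = 3 + d*u (D(u, d) = d*u - 1*(-3) = d*u + 3 = 3 + d*u)
z(X, Y) = -2*Y (z(X, Y) = Y*(-5 + 3) = Y*(-2) = -2*Y)
z(7, -6)*D(2, -8) + sqrt(7 - 18) = (-2*(-6))*(3 - 8*2) + sqrt(7 - 18) = 12*(3 - 16) + sqrt(-11) = 12*(-13) + I*sqrt(11) = -156 + I*sqrt(11)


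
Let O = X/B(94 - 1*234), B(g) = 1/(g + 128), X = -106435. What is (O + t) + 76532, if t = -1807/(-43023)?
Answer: 58242474103/43023 ≈ 1.3538e+6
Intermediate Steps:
t = 1807/43023 (t = -1807*(-1/43023) = 1807/43023 ≈ 0.042001)
B(g) = 1/(128 + g)
O = 1277220 (O = -(23628570 - 24905790) = -106435/(1/(128 + (94 - 234))) = -106435/(1/(128 - 140)) = -106435/(1/(-12)) = -106435/(-1/12) = -106435*(-12) = 1277220)
(O + t) + 76532 = (1277220 + 1807/43023) + 76532 = 54949837867/43023 + 76532 = 58242474103/43023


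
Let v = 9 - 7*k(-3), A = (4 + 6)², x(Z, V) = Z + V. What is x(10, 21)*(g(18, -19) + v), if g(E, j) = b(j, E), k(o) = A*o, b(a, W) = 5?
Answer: 65534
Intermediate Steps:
x(Z, V) = V + Z
A = 100 (A = 10² = 100)
k(o) = 100*o
g(E, j) = 5
v = 2109 (v = 9 - 700*(-3) = 9 - 7*(-300) = 9 + 2100 = 2109)
x(10, 21)*(g(18, -19) + v) = (21 + 10)*(5 + 2109) = 31*2114 = 65534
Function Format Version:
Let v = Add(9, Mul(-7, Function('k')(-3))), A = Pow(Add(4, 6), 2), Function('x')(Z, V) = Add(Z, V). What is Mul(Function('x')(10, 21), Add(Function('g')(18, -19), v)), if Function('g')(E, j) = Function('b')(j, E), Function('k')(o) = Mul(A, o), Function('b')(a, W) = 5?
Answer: 65534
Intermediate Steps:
Function('x')(Z, V) = Add(V, Z)
A = 100 (A = Pow(10, 2) = 100)
Function('k')(o) = Mul(100, o)
Function('g')(E, j) = 5
v = 2109 (v = Add(9, Mul(-7, Mul(100, -3))) = Add(9, Mul(-7, -300)) = Add(9, 2100) = 2109)
Mul(Function('x')(10, 21), Add(Function('g')(18, -19), v)) = Mul(Add(21, 10), Add(5, 2109)) = Mul(31, 2114) = 65534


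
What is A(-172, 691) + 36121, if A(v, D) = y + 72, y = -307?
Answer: 35886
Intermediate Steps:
A(v, D) = -235 (A(v, D) = -307 + 72 = -235)
A(-172, 691) + 36121 = -235 + 36121 = 35886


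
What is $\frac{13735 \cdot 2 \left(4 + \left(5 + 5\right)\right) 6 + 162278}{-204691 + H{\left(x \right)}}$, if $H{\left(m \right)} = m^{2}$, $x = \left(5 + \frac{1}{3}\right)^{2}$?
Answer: $- \frac{200050398}{16514435} \approx -12.114$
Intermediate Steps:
$x = \frac{256}{9}$ ($x = \left(5 + \frac{1}{3}\right)^{2} = \left(\frac{16}{3}\right)^{2} = \frac{256}{9} \approx 28.444$)
$\frac{13735 \cdot 2 \left(4 + \left(5 + 5\right)\right) 6 + 162278}{-204691 + H{\left(x \right)}} = \frac{13735 \cdot 2 \left(4 + \left(5 + 5\right)\right) 6 + 162278}{-204691 + \left(\frac{256}{9}\right)^{2}} = \frac{13735 \cdot 2 \left(4 + 10\right) 6 + 162278}{-204691 + \frac{65536}{81}} = \frac{13735 \cdot 2 \cdot 14 \cdot 6 + 162278}{- \frac{16514435}{81}} = \left(13735 \cdot 28 \cdot 6 + 162278\right) \left(- \frac{81}{16514435}\right) = \left(13735 \cdot 168 + 162278\right) \left(- \frac{81}{16514435}\right) = \left(2307480 + 162278\right) \left(- \frac{81}{16514435}\right) = 2469758 \left(- \frac{81}{16514435}\right) = - \frac{200050398}{16514435}$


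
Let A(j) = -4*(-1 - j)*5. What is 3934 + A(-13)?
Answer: 3694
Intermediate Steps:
A(j) = 20 + 20*j (A(j) = (4 + 4*j)*5 = 20 + 20*j)
3934 + A(-13) = 3934 + (20 + 20*(-13)) = 3934 + (20 - 260) = 3934 - 240 = 3694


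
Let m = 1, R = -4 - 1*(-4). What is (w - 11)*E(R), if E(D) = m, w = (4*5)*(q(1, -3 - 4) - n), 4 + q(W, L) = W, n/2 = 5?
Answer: -271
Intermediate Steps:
n = 10 (n = 2*5 = 10)
q(W, L) = -4 + W
R = 0 (R = -4 + 4 = 0)
w = -260 (w = (4*5)*((-4 + 1) - 1*10) = 20*(-3 - 10) = 20*(-13) = -260)
E(D) = 1
(w - 11)*E(R) = (-260 - 11)*1 = -271*1 = -271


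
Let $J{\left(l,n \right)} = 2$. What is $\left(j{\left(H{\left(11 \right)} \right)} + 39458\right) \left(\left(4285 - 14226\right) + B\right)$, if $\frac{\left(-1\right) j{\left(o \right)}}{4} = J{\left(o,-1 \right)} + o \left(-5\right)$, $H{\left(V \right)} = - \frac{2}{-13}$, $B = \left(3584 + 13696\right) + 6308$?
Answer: $\frac{6999409830}{13} \approx 5.3842 \cdot 10^{8}$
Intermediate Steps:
$B = 23588$ ($B = 17280 + 6308 = 23588$)
$H{\left(V \right)} = \frac{2}{13}$ ($H{\left(V \right)} = \left(-2\right) \left(- \frac{1}{13}\right) = \frac{2}{13}$)
$j{\left(o \right)} = -8 + 20 o$ ($j{\left(o \right)} = - 4 \left(2 + o \left(-5\right)\right) = - 4 \left(2 - 5 o\right) = -8 + 20 o$)
$\left(j{\left(H{\left(11 \right)} \right)} + 39458\right) \left(\left(4285 - 14226\right) + B\right) = \left(\left(-8 + 20 \cdot \frac{2}{13}\right) + 39458\right) \left(\left(4285 - 14226\right) + 23588\right) = \left(\left(-8 + \frac{40}{13}\right) + 39458\right) \left(\left(4285 - 14226\right) + 23588\right) = \left(- \frac{64}{13} + 39458\right) \left(-9941 + 23588\right) = \frac{512890}{13} \cdot 13647 = \frac{6999409830}{13}$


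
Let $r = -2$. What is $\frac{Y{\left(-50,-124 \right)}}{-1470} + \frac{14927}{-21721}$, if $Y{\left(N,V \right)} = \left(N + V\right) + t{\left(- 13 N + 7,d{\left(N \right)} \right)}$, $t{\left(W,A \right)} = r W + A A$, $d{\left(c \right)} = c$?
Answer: $- \frac{3137453}{2280705} \approx -1.3757$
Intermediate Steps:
$t{\left(W,A \right)} = A^{2} - 2 W$ ($t{\left(W,A \right)} = - 2 W + A A = - 2 W + A^{2} = A^{2} - 2 W$)
$Y{\left(N,V \right)} = -14 + V + N^{2} + 27 N$ ($Y{\left(N,V \right)} = \left(N + V\right) + \left(N^{2} - 2 \left(- 13 N + 7\right)\right) = \left(N + V\right) + \left(N^{2} - 2 \left(7 - 13 N\right)\right) = \left(N + V\right) + \left(N^{2} + \left(-14 + 26 N\right)\right) = \left(N + V\right) + \left(-14 + N^{2} + 26 N\right) = -14 + V + N^{2} + 27 N$)
$\frac{Y{\left(-50,-124 \right)}}{-1470} + \frac{14927}{-21721} = \frac{-14 - 124 + \left(-50\right)^{2} + 27 \left(-50\right)}{-1470} + \frac{14927}{-21721} = \left(-14 - 124 + 2500 - 1350\right) \left(- \frac{1}{1470}\right) + 14927 \left(- \frac{1}{21721}\right) = 1012 \left(- \frac{1}{1470}\right) - \frac{14927}{21721} = - \frac{506}{735} - \frac{14927}{21721} = - \frac{3137453}{2280705}$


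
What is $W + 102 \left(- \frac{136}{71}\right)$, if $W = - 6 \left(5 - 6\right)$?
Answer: $- \frac{13446}{71} \approx -189.38$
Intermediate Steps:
$W = 6$ ($W = \left(-6\right) \left(-1\right) = 6$)
$W + 102 \left(- \frac{136}{71}\right) = 6 + 102 \left(- \frac{136}{71}\right) = 6 - \frac{13872}{71} = - \frac{13446}{71}$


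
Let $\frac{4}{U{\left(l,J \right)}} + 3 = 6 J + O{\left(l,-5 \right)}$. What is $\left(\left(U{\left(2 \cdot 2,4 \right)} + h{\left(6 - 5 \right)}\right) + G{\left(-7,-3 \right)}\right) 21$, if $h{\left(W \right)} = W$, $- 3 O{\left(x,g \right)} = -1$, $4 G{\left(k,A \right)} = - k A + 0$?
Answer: $- \frac{1365}{16} \approx -85.313$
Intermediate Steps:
$G{\left(k,A \right)} = - \frac{A k}{4}$ ($G{\left(k,A \right)} = \frac{- k A + 0}{4} = \frac{- A k + 0}{4} = \frac{\left(-1\right) A k}{4} = - \frac{A k}{4}$)
$O{\left(x,g \right)} = \frac{1}{3}$ ($O{\left(x,g \right)} = \left(- \frac{1}{3}\right) \left(-1\right) = \frac{1}{3}$)
$U{\left(l,J \right)} = \frac{4}{- \frac{8}{3} + 6 J}$ ($U{\left(l,J \right)} = \frac{4}{-3 + \left(6 J + \frac{1}{3}\right)} = \frac{4}{-3 + \left(\frac{1}{3} + 6 J\right)} = \frac{4}{- \frac{8}{3} + 6 J}$)
$\left(\left(U{\left(2 \cdot 2,4 \right)} + h{\left(6 - 5 \right)}\right) + G{\left(-7,-3 \right)}\right) 21 = \left(\left(\frac{6}{-4 + 9 \cdot 4} + \left(6 - 5\right)\right) - \left(- \frac{3}{4}\right) \left(-7\right)\right) 21 = \left(\left(\frac{6}{-4 + 36} + 1\right) - \frac{21}{4}\right) 21 = \left(\left(\frac{6}{32} + 1\right) - \frac{21}{4}\right) 21 = \left(\left(6 \cdot \frac{1}{32} + 1\right) - \frac{21}{4}\right) 21 = \left(\left(\frac{3}{16} + 1\right) - \frac{21}{4}\right) 21 = \left(\frac{19}{16} - \frac{21}{4}\right) 21 = \left(- \frac{65}{16}\right) 21 = - \frac{1365}{16}$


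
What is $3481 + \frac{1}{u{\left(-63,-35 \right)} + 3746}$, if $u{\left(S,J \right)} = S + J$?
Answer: $\frac{12698689}{3648} \approx 3481.0$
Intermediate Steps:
$u{\left(S,J \right)} = J + S$
$3481 + \frac{1}{u{\left(-63,-35 \right)} + 3746} = 3481 + \frac{1}{\left(-35 - 63\right) + 3746} = 3481 + \frac{1}{-98 + 3746} = 3481 + \frac{1}{3648} = \frac{12698689}{3648}$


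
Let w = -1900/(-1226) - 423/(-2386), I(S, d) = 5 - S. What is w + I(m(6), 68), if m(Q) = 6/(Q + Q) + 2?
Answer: 3091272/731309 ≈ 4.2270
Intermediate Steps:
m(Q) = 2 + 3/Q (m(Q) = 6/((2*Q)) + 2 = 6*(1/(2*Q)) + 2 = 3/Q + 2 = 2 + 3/Q)
w = 2525999/1462618 (w = -1900*(-1/1226) - 423*(-1/2386) = 950/613 + 423/2386 = 2525999/1462618 ≈ 1.7270)
w + I(m(6), 68) = 2525999/1462618 + (5 - (2 + 3/6)) = 2525999/1462618 + (5 - (2 + 3*(⅙))) = 2525999/1462618 + (5 - (2 + ½)) = 2525999/1462618 + (5 - 1*5/2) = 2525999/1462618 + (5 - 5/2) = 2525999/1462618 + 5/2 = 3091272/731309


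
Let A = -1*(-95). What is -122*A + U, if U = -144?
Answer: -11734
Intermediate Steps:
A = 95
-122*A + U = -122*95 - 144 = -11590 - 144 = -11734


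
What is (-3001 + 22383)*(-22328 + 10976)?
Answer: -220024464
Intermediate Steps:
(-3001 + 22383)*(-22328 + 10976) = 19382*(-11352) = -220024464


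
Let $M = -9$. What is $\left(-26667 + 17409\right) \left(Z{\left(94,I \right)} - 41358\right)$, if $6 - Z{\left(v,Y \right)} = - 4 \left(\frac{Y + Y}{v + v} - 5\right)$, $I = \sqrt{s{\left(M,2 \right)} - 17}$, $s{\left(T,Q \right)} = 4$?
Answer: $383021976 - \frac{18516 i \sqrt{13}}{47} \approx 3.8302 \cdot 10^{8} - 1420.4 i$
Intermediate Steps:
$I = i \sqrt{13}$ ($I = \sqrt{4 - 17} = \sqrt{-13} = i \sqrt{13} \approx 3.6056 i$)
$Z{\left(v,Y \right)} = -14 + \frac{4 Y}{v}$ ($Z{\left(v,Y \right)} = 6 - - 4 \left(\frac{Y + Y}{v + v} - 5\right) = 6 - - 4 \left(\frac{2 Y}{2 v} - 5\right) = 6 - - 4 \left(2 Y \frac{1}{2 v} - 5\right) = 6 - - 4 \left(\frac{Y}{v} - 5\right) = 6 - - 4 \left(-5 + \frac{Y}{v}\right) = 6 - \left(20 - \frac{4 Y}{v}\right) = 6 + \left(-20 + \frac{4 Y}{v}\right) = -14 + \frac{4 Y}{v}$)
$\left(-26667 + 17409\right) \left(Z{\left(94,I \right)} - 41358\right) = \left(-26667 + 17409\right) \left(\left(-14 + \frac{4 i \sqrt{13}}{94}\right) - 41358\right) = - 9258 \left(\left(-14 + 4 i \sqrt{13} \cdot \frac{1}{94}\right) - 41358\right) = - 9258 \left(\left(-14 + \frac{2 i \sqrt{13}}{47}\right) - 41358\right) = - 9258 \left(-41372 + \frac{2 i \sqrt{13}}{47}\right) = 383021976 - \frac{18516 i \sqrt{13}}{47}$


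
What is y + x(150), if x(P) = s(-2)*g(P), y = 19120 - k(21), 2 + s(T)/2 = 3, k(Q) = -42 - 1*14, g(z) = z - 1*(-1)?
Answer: 19478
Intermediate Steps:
g(z) = 1 + z (g(z) = z + 1 = 1 + z)
k(Q) = -56 (k(Q) = -42 - 14 = -56)
s(T) = 2 (s(T) = -4 + 2*3 = -4 + 6 = 2)
y = 19176 (y = 19120 - 1*(-56) = 19120 + 56 = 19176)
x(P) = 2 + 2*P (x(P) = 2*(1 + P) = 2 + 2*P)
y + x(150) = 19176 + (2 + 2*150) = 19176 + (2 + 300) = 19176 + 302 = 19478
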